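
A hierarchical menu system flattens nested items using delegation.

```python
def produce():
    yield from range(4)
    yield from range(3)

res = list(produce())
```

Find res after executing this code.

Step 1: Trace yields in order:
  yield 0
  yield 1
  yield 2
  yield 3
  yield 0
  yield 1
  yield 2
Therefore res = [0, 1, 2, 3, 0, 1, 2].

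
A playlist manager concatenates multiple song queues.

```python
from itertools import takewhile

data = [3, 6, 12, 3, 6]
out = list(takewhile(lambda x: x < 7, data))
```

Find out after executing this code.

Step 1: takewhile stops at first element >= 7:
  3 < 7: take
  6 < 7: take
  12 >= 7: stop
Therefore out = [3, 6].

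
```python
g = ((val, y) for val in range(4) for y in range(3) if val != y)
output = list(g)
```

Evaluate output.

Step 1: Nested generator over range(4) x range(3) where val != y:
  (0, 0): excluded (val == y)
  (0, 1): included
  (0, 2): included
  (1, 0): included
  (1, 1): excluded (val == y)
  (1, 2): included
  (2, 0): included
  (2, 1): included
  (2, 2): excluded (val == y)
  (3, 0): included
  (3, 1): included
  (3, 2): included
Therefore output = [(0, 1), (0, 2), (1, 0), (1, 2), (2, 0), (2, 1), (3, 0), (3, 1), (3, 2)].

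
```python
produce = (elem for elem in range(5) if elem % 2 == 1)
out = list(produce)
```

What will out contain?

Step 1: Filter range(5) keeping only odd values:
  elem=0: even, excluded
  elem=1: odd, included
  elem=2: even, excluded
  elem=3: odd, included
  elem=4: even, excluded
Therefore out = [1, 3].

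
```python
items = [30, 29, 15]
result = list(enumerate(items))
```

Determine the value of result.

Step 1: enumerate pairs each element with its index:
  (0, 30)
  (1, 29)
  (2, 15)
Therefore result = [(0, 30), (1, 29), (2, 15)].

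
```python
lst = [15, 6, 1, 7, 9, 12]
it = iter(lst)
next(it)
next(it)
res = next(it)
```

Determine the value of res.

Step 1: Create iterator over [15, 6, 1, 7, 9, 12].
Step 2: next() consumes 15.
Step 3: next() consumes 6.
Step 4: next() returns 1.
Therefore res = 1.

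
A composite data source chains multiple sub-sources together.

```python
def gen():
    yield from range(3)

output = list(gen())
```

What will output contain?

Step 1: yield from delegates to the iterable, yielding each element.
Step 2: Collected values: [0, 1, 2].
Therefore output = [0, 1, 2].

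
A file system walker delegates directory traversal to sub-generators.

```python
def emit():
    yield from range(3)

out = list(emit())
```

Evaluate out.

Step 1: yield from delegates to the iterable, yielding each element.
Step 2: Collected values: [0, 1, 2].
Therefore out = [0, 1, 2].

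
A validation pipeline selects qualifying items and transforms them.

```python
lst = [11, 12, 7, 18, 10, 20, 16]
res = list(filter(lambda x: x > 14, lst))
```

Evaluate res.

Step 1: Filter elements > 14:
  11: removed
  12: removed
  7: removed
  18: kept
  10: removed
  20: kept
  16: kept
Therefore res = [18, 20, 16].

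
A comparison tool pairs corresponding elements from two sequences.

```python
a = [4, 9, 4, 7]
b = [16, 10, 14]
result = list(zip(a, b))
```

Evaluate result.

Step 1: zip stops at shortest (len(a)=4, len(b)=3):
  Index 0: (4, 16)
  Index 1: (9, 10)
  Index 2: (4, 14)
Step 2: Last element of a (7) has no pair, dropped.
Therefore result = [(4, 16), (9, 10), (4, 14)].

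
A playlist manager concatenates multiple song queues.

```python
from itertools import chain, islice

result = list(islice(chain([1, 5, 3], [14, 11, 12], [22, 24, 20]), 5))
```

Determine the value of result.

Step 1: chain([1, 5, 3], [14, 11, 12], [22, 24, 20]) = [1, 5, 3, 14, 11, 12, 22, 24, 20].
Step 2: islice takes first 5 elements: [1, 5, 3, 14, 11].
Therefore result = [1, 5, 3, 14, 11].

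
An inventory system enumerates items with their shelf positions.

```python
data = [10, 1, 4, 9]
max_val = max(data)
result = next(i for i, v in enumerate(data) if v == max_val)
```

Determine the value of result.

Step 1: max([10, 1, 4, 9]) = 10.
Step 2: Find first index where value == 10:
  Index 0: 10 == 10, found!
Therefore result = 0.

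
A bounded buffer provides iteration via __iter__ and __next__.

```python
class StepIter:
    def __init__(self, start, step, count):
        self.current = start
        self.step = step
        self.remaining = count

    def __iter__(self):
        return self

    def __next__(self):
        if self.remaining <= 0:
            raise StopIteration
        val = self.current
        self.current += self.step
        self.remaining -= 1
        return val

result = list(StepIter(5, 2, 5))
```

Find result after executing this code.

Step 1: StepIter starts at 5, increments by 2, for 5 steps:
  Yield 5, then current += 2
  Yield 7, then current += 2
  Yield 9, then current += 2
  Yield 11, then current += 2
  Yield 13, then current += 2
Therefore result = [5, 7, 9, 11, 13].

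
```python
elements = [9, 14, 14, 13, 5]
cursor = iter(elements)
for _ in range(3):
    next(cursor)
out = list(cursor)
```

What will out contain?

Step 1: Create iterator over [9, 14, 14, 13, 5].
Step 2: Advance 3 positions (consuming [9, 14, 14]).
Step 3: list() collects remaining elements: [13, 5].
Therefore out = [13, 5].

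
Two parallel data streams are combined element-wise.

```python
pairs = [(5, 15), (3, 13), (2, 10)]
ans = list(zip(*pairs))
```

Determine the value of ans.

Step 1: zip(*pairs) transposes: unzips [(5, 15), (3, 13), (2, 10)] into separate sequences.
Step 2: First elements: (5, 3, 2), second elements: (15, 13, 10).
Therefore ans = [(5, 3, 2), (15, 13, 10)].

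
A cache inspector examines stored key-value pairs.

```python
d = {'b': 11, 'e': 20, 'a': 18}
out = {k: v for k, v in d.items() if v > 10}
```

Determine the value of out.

Step 1: Filter items where value > 10:
  'b': 11 > 10: kept
  'e': 20 > 10: kept
  'a': 18 > 10: kept
Therefore out = {'b': 11, 'e': 20, 'a': 18}.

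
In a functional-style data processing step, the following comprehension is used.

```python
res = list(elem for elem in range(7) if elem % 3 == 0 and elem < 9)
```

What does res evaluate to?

Step 1: Filter range(7) where elem % 3 == 0 and elem < 9:
  elem=0: both conditions met, included
  elem=1: excluded (1 % 3 != 0)
  elem=2: excluded (2 % 3 != 0)
  elem=3: both conditions met, included
  elem=4: excluded (4 % 3 != 0)
  elem=5: excluded (5 % 3 != 0)
  elem=6: both conditions met, included
Therefore res = [0, 3, 6].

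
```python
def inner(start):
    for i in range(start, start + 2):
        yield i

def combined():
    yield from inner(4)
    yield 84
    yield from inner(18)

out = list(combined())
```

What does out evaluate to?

Step 1: combined() delegates to inner(4):
  yield 4
  yield 5
Step 2: yield 84
Step 3: Delegates to inner(18):
  yield 18
  yield 19
Therefore out = [4, 5, 84, 18, 19].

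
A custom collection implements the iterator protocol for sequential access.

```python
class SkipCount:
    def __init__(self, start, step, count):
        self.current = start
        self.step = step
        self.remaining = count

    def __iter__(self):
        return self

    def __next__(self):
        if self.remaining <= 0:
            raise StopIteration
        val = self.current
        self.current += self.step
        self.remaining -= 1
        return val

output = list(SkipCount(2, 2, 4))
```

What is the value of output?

Step 1: SkipCount starts at 2, increments by 2, for 4 steps:
  Yield 2, then current += 2
  Yield 4, then current += 2
  Yield 6, then current += 2
  Yield 8, then current += 2
Therefore output = [2, 4, 6, 8].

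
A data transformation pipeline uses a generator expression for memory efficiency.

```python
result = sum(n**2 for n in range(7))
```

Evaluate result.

Step 1: Compute n**2 for each n in range(7):
  n=0: 0**2 = 0
  n=1: 1**2 = 1
  n=2: 2**2 = 4
  n=3: 3**2 = 9
  n=4: 4**2 = 16
  n=5: 5**2 = 25
  n=6: 6**2 = 36
Step 2: sum = 0 + 1 + 4 + 9 + 16 + 25 + 36 = 91.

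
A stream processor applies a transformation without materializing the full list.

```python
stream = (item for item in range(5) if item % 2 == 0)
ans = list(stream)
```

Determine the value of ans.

Step 1: Filter range(5) keeping only even values:
  item=0: even, included
  item=1: odd, excluded
  item=2: even, included
  item=3: odd, excluded
  item=4: even, included
Therefore ans = [0, 2, 4].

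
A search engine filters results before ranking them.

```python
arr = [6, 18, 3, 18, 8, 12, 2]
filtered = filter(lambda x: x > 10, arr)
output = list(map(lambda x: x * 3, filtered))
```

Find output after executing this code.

Step 1: Filter arr for elements > 10:
  6: removed
  18: kept
  3: removed
  18: kept
  8: removed
  12: kept
  2: removed
Step 2: Map x * 3 on filtered [18, 18, 12]:
  18 -> 54
  18 -> 54
  12 -> 36
Therefore output = [54, 54, 36].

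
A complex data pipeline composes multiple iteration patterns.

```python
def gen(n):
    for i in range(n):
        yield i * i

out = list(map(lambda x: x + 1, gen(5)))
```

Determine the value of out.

Step 1: gen(5) yields squares: [0, 1, 4, 9, 16].
Step 2: map adds 1 to each: [1, 2, 5, 10, 17].
Therefore out = [1, 2, 5, 10, 17].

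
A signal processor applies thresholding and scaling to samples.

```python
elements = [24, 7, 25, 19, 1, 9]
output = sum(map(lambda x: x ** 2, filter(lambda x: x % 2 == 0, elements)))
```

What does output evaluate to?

Step 1: Filter even numbers from [24, 7, 25, 19, 1, 9]: [24]
Step 2: Square each: [576]
Step 3: Sum = 576.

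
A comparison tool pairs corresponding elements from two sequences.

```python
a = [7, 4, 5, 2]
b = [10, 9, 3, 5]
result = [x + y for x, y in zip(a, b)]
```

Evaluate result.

Step 1: Add corresponding elements:
  7 + 10 = 17
  4 + 9 = 13
  5 + 3 = 8
  2 + 5 = 7
Therefore result = [17, 13, 8, 7].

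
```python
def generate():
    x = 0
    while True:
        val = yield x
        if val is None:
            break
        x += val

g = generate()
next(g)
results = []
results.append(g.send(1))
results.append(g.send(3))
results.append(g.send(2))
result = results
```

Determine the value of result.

Step 1: next(g) -> yield 0.
Step 2: send(1) -> x = 1, yield 1.
Step 3: send(3) -> x = 4, yield 4.
Step 4: send(2) -> x = 6, yield 6.
Therefore result = [1, 4, 6].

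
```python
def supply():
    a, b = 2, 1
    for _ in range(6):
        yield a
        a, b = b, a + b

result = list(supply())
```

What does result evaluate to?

Step 1: Fibonacci-like sequence starting with a=2, b=1:
  Iteration 1: yield a=2, then a,b = 1,3
  Iteration 2: yield a=1, then a,b = 3,4
  Iteration 3: yield a=3, then a,b = 4,7
  Iteration 4: yield a=4, then a,b = 7,11
  Iteration 5: yield a=7, then a,b = 11,18
  Iteration 6: yield a=11, then a,b = 18,29
Therefore result = [2, 1, 3, 4, 7, 11].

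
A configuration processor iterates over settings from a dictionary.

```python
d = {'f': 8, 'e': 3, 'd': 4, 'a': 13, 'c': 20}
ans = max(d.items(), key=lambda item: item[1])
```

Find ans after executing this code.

Step 1: Find item with maximum value:
  ('f', 8)
  ('e', 3)
  ('d', 4)
  ('a', 13)
  ('c', 20)
Step 2: Maximum value is 20 at key 'c'.
Therefore ans = ('c', 20).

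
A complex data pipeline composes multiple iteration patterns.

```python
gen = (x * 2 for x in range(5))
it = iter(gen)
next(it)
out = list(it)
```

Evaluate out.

Step 1: Generator produces [0, 2, 4, 6, 8].
Step 2: next(it) consumes first element (0).
Step 3: list(it) collects remaining: [2, 4, 6, 8].
Therefore out = [2, 4, 6, 8].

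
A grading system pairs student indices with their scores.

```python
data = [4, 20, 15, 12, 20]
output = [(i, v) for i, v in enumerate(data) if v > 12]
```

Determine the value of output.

Step 1: Filter enumerate([4, 20, 15, 12, 20]) keeping v > 12:
  (0, 4): 4 <= 12, excluded
  (1, 20): 20 > 12, included
  (2, 15): 15 > 12, included
  (3, 12): 12 <= 12, excluded
  (4, 20): 20 > 12, included
Therefore output = [(1, 20), (2, 15), (4, 20)].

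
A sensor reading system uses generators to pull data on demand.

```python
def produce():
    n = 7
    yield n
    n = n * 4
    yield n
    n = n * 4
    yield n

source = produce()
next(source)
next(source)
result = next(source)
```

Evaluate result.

Step 1: Trace through generator execution:
  Yield 1: n starts at 7, yield 7
  Yield 2: n = 7 * 4 = 28, yield 28
  Yield 3: n = 28 * 4 = 112, yield 112
Step 2: First next() gets 7, second next() gets the second value, third next() yields 112.
Therefore result = 112.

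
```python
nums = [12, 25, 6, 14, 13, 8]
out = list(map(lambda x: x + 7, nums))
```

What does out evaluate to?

Step 1: Apply lambda x: x + 7 to each element:
  12 -> 19
  25 -> 32
  6 -> 13
  14 -> 21
  13 -> 20
  8 -> 15
Therefore out = [19, 32, 13, 21, 20, 15].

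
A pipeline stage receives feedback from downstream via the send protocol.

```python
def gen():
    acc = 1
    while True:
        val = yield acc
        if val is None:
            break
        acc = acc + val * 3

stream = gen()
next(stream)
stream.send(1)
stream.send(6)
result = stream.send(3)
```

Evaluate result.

Step 1: next() -> yield acc=1.
Step 2: send(1) -> val=1, acc = 1 + 1*3 = 4, yield 4.
Step 3: send(6) -> val=6, acc = 4 + 6*3 = 22, yield 22.
Step 4: send(3) -> val=3, acc = 22 + 3*3 = 31, yield 31.
Therefore result = 31.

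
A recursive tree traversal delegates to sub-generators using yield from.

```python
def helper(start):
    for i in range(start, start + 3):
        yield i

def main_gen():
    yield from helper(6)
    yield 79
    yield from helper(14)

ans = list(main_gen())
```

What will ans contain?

Step 1: main_gen() delegates to helper(6):
  yield 6
  yield 7
  yield 8
Step 2: yield 79
Step 3: Delegates to helper(14):
  yield 14
  yield 15
  yield 16
Therefore ans = [6, 7, 8, 79, 14, 15, 16].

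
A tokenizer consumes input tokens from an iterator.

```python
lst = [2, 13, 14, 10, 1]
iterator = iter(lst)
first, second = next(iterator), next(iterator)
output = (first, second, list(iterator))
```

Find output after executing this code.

Step 1: Create iterator over [2, 13, 14, 10, 1].
Step 2: first = 2, second = 13.
Step 3: Remaining elements: [14, 10, 1].
Therefore output = (2, 13, [14, 10, 1]).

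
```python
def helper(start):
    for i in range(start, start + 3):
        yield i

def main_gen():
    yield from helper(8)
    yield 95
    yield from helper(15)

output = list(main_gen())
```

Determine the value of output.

Step 1: main_gen() delegates to helper(8):
  yield 8
  yield 9
  yield 10
Step 2: yield 95
Step 3: Delegates to helper(15):
  yield 15
  yield 16
  yield 17
Therefore output = [8, 9, 10, 95, 15, 16, 17].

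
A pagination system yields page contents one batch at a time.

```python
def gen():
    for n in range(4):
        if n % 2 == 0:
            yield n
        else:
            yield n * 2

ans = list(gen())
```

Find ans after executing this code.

Step 1: For each n in range(4), yield n if even, else n*2:
  n=0 (even): yield 0
  n=1 (odd): yield 1*2 = 2
  n=2 (even): yield 2
  n=3 (odd): yield 3*2 = 6
Therefore ans = [0, 2, 2, 6].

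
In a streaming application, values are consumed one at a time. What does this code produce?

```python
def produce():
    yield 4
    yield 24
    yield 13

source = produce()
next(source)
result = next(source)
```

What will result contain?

Step 1: produce() creates a generator.
Step 2: next(source) yields 4 (consumed and discarded).
Step 3: next(source) yields 24, assigned to result.
Therefore result = 24.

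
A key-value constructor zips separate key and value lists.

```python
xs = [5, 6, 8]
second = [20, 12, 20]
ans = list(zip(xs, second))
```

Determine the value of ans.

Step 1: zip pairs elements at same index:
  Index 0: (5, 20)
  Index 1: (6, 12)
  Index 2: (8, 20)
Therefore ans = [(5, 20), (6, 12), (8, 20)].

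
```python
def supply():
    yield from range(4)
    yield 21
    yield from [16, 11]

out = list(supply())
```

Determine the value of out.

Step 1: Trace yields in order:
  yield 0
  yield 1
  yield 2
  yield 3
  yield 21
  yield 16
  yield 11
Therefore out = [0, 1, 2, 3, 21, 16, 11].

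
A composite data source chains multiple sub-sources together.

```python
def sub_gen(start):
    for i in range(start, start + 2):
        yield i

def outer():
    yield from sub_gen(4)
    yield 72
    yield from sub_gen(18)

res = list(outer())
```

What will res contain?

Step 1: outer() delegates to sub_gen(4):
  yield 4
  yield 5
Step 2: yield 72
Step 3: Delegates to sub_gen(18):
  yield 18
  yield 19
Therefore res = [4, 5, 72, 18, 19].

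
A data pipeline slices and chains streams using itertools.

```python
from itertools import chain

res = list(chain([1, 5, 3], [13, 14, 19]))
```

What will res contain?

Step 1: chain() concatenates iterables: [1, 5, 3] + [13, 14, 19].
Therefore res = [1, 5, 3, 13, 14, 19].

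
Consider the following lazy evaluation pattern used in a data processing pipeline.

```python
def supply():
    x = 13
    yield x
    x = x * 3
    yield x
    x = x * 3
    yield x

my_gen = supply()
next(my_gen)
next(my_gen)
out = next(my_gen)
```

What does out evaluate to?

Step 1: Trace through generator execution:
  Yield 1: x starts at 13, yield 13
  Yield 2: x = 13 * 3 = 39, yield 39
  Yield 3: x = 39 * 3 = 117, yield 117
Step 2: First next() gets 13, second next() gets the second value, third next() yields 117.
Therefore out = 117.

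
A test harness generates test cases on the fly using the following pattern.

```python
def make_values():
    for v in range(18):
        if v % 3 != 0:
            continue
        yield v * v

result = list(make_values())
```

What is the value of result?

Step 1: Only yield v**2 when v is divisible by 3:
  v=0: 0 % 3 == 0, yield 0**2 = 0
  v=3: 3 % 3 == 0, yield 3**2 = 9
  v=6: 6 % 3 == 0, yield 6**2 = 36
  v=9: 9 % 3 == 0, yield 9**2 = 81
  v=12: 12 % 3 == 0, yield 12**2 = 144
  v=15: 15 % 3 == 0, yield 15**2 = 225
Therefore result = [0, 9, 36, 81, 144, 225].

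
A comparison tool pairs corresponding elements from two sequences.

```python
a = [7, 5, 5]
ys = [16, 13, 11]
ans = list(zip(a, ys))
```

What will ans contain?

Step 1: zip pairs elements at same index:
  Index 0: (7, 16)
  Index 1: (5, 13)
  Index 2: (5, 11)
Therefore ans = [(7, 16), (5, 13), (5, 11)].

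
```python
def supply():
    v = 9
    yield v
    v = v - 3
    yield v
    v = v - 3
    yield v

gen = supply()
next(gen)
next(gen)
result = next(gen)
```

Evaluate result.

Step 1: Trace through generator execution:
  Yield 1: v starts at 9, yield 9
  Yield 2: v = 9 - 3 = 6, yield 6
  Yield 3: v = 6 - 3 = 3, yield 3
Step 2: First next() gets 9, second next() gets the second value, third next() yields 3.
Therefore result = 3.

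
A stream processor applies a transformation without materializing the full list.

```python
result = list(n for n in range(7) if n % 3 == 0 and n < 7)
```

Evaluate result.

Step 1: Filter range(7) where n % 3 == 0 and n < 7:
  n=0: both conditions met, included
  n=1: excluded (1 % 3 != 0)
  n=2: excluded (2 % 3 != 0)
  n=3: both conditions met, included
  n=4: excluded (4 % 3 != 0)
  n=5: excluded (5 % 3 != 0)
  n=6: both conditions met, included
Therefore result = [0, 3, 6].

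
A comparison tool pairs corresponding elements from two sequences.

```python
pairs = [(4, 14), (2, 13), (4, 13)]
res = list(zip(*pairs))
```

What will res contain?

Step 1: zip(*pairs) transposes: unzips [(4, 14), (2, 13), (4, 13)] into separate sequences.
Step 2: First elements: (4, 2, 4), second elements: (14, 13, 13).
Therefore res = [(4, 2, 4), (14, 13, 13)].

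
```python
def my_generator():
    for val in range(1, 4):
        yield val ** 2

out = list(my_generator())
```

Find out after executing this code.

Step 1: For each val in range(1, 4), yield val**2:
  val=1: yield 1**2 = 1
  val=2: yield 2**2 = 4
  val=3: yield 3**2 = 9
Therefore out = [1, 4, 9].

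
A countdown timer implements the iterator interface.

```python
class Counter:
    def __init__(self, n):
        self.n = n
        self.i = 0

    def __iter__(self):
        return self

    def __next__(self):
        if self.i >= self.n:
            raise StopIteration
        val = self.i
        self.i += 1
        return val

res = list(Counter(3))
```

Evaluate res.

Step 1: Counter(3) creates an iterator counting 0 to 2.
Step 2: list() consumes all values: [0, 1, 2].
Therefore res = [0, 1, 2].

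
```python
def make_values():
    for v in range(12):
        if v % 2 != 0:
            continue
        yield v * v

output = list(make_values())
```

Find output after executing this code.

Step 1: Only yield v**2 when v is divisible by 2:
  v=0: 0 % 2 == 0, yield 0**2 = 0
  v=2: 2 % 2 == 0, yield 2**2 = 4
  v=4: 4 % 2 == 0, yield 4**2 = 16
  v=6: 6 % 2 == 0, yield 6**2 = 36
  v=8: 8 % 2 == 0, yield 8**2 = 64
  v=10: 10 % 2 == 0, yield 10**2 = 100
Therefore output = [0, 4, 16, 36, 64, 100].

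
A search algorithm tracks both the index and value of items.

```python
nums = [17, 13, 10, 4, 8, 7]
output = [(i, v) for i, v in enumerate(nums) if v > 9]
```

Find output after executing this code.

Step 1: Filter enumerate([17, 13, 10, 4, 8, 7]) keeping v > 9:
  (0, 17): 17 > 9, included
  (1, 13): 13 > 9, included
  (2, 10): 10 > 9, included
  (3, 4): 4 <= 9, excluded
  (4, 8): 8 <= 9, excluded
  (5, 7): 7 <= 9, excluded
Therefore output = [(0, 17), (1, 13), (2, 10)].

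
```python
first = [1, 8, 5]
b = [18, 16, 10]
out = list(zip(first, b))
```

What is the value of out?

Step 1: zip pairs elements at same index:
  Index 0: (1, 18)
  Index 1: (8, 16)
  Index 2: (5, 10)
Therefore out = [(1, 18), (8, 16), (5, 10)].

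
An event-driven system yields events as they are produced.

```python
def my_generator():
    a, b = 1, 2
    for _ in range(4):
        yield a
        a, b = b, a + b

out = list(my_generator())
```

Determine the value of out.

Step 1: Fibonacci-like sequence starting with a=1, b=2:
  Iteration 1: yield a=1, then a,b = 2,3
  Iteration 2: yield a=2, then a,b = 3,5
  Iteration 3: yield a=3, then a,b = 5,8
  Iteration 4: yield a=5, then a,b = 8,13
Therefore out = [1, 2, 3, 5].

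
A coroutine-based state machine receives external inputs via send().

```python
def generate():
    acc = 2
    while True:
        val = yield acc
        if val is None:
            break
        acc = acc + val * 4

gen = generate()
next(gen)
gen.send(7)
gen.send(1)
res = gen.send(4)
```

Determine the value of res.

Step 1: next() -> yield acc=2.
Step 2: send(7) -> val=7, acc = 2 + 7*4 = 30, yield 30.
Step 3: send(1) -> val=1, acc = 30 + 1*4 = 34, yield 34.
Step 4: send(4) -> val=4, acc = 34 + 4*4 = 50, yield 50.
Therefore res = 50.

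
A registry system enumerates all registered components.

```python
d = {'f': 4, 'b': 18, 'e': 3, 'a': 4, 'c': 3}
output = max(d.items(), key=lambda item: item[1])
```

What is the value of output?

Step 1: Find item with maximum value:
  ('f', 4)
  ('b', 18)
  ('e', 3)
  ('a', 4)
  ('c', 3)
Step 2: Maximum value is 18 at key 'b'.
Therefore output = ('b', 18).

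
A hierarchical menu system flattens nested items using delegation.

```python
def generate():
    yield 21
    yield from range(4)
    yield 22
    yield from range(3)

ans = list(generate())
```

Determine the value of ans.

Step 1: Trace yields in order:
  yield 21
  yield 0
  yield 1
  yield 2
  yield 3
  yield 22
  yield 0
  yield 1
  yield 2
Therefore ans = [21, 0, 1, 2, 3, 22, 0, 1, 2].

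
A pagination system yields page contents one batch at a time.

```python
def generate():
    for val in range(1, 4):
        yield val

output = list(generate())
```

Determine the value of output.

Step 1: The generator yields each value from range(1, 4).
Step 2: list() consumes all yields: [1, 2, 3].
Therefore output = [1, 2, 3].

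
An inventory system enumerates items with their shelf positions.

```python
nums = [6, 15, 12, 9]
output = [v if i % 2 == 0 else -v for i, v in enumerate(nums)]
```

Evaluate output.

Step 1: For each (i, v), keep v if i is even, negate if odd:
  i=0 (even): keep 6
  i=1 (odd): negate to -15
  i=2 (even): keep 12
  i=3 (odd): negate to -9
Therefore output = [6, -15, 12, -9].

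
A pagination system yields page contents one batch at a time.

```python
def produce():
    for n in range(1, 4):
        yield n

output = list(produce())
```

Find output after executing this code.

Step 1: The generator yields each value from range(1, 4).
Step 2: list() consumes all yields: [1, 2, 3].
Therefore output = [1, 2, 3].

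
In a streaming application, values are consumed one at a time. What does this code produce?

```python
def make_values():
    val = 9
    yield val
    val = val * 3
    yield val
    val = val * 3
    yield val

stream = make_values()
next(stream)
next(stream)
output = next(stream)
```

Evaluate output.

Step 1: Trace through generator execution:
  Yield 1: val starts at 9, yield 9
  Yield 2: val = 9 * 3 = 27, yield 27
  Yield 3: val = 27 * 3 = 81, yield 81
Step 2: First next() gets 9, second next() gets the second value, third next() yields 81.
Therefore output = 81.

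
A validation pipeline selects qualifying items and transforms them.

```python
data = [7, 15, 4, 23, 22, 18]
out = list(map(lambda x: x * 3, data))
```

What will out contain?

Step 1: Apply lambda x: x * 3 to each element:
  7 -> 21
  15 -> 45
  4 -> 12
  23 -> 69
  22 -> 66
  18 -> 54
Therefore out = [21, 45, 12, 69, 66, 54].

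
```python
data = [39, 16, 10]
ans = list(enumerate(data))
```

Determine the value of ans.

Step 1: enumerate pairs each element with its index:
  (0, 39)
  (1, 16)
  (2, 10)
Therefore ans = [(0, 39), (1, 16), (2, 10)].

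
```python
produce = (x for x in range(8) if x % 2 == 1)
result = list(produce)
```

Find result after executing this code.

Step 1: Filter range(8) keeping only odd values:
  x=0: even, excluded
  x=1: odd, included
  x=2: even, excluded
  x=3: odd, included
  x=4: even, excluded
  x=5: odd, included
  x=6: even, excluded
  x=7: odd, included
Therefore result = [1, 3, 5, 7].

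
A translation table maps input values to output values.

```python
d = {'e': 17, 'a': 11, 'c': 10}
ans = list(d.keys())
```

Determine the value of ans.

Step 1: d.keys() returns the dictionary keys in insertion order.
Therefore ans = ['e', 'a', 'c'].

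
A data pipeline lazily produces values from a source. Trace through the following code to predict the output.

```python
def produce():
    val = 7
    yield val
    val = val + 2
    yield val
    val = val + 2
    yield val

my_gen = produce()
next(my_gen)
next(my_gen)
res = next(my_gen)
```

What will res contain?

Step 1: Trace through generator execution:
  Yield 1: val starts at 7, yield 7
  Yield 2: val = 7 + 2 = 9, yield 9
  Yield 3: val = 9 + 2 = 11, yield 11
Step 2: First next() gets 7, second next() gets the second value, third next() yields 11.
Therefore res = 11.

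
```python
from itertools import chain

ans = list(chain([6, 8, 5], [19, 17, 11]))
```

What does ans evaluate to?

Step 1: chain() concatenates iterables: [6, 8, 5] + [19, 17, 11].
Therefore ans = [6, 8, 5, 19, 17, 11].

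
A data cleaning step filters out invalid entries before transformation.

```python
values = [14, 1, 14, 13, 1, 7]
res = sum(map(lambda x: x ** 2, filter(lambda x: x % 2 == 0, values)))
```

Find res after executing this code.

Step 1: Filter even numbers from [14, 1, 14, 13, 1, 7]: [14, 14]
Step 2: Square each: [196, 196]
Step 3: Sum = 392.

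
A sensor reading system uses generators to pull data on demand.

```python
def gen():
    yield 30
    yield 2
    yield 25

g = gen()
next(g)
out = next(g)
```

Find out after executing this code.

Step 1: gen() creates a generator.
Step 2: next(g) yields 30 (consumed and discarded).
Step 3: next(g) yields 2, assigned to out.
Therefore out = 2.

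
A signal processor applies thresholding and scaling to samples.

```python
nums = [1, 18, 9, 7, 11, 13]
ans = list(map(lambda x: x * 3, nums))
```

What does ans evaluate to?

Step 1: Apply lambda x: x * 3 to each element:
  1 -> 3
  18 -> 54
  9 -> 27
  7 -> 21
  11 -> 33
  13 -> 39
Therefore ans = [3, 54, 27, 21, 33, 39].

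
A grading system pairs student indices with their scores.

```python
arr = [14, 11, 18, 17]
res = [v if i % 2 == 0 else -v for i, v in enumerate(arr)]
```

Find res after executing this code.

Step 1: For each (i, v), keep v if i is even, negate if odd:
  i=0 (even): keep 14
  i=1 (odd): negate to -11
  i=2 (even): keep 18
  i=3 (odd): negate to -17
Therefore res = [14, -11, 18, -17].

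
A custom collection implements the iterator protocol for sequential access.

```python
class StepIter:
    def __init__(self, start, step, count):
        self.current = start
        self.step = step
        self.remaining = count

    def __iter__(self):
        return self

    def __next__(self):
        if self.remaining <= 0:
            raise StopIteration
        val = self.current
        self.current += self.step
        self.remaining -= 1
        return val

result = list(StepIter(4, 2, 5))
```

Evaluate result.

Step 1: StepIter starts at 4, increments by 2, for 5 steps:
  Yield 4, then current += 2
  Yield 6, then current += 2
  Yield 8, then current += 2
  Yield 10, then current += 2
  Yield 12, then current += 2
Therefore result = [4, 6, 8, 10, 12].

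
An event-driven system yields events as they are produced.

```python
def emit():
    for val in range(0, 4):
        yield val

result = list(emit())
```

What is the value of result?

Step 1: The generator yields each value from range(0, 4).
Step 2: list() consumes all yields: [0, 1, 2, 3].
Therefore result = [0, 1, 2, 3].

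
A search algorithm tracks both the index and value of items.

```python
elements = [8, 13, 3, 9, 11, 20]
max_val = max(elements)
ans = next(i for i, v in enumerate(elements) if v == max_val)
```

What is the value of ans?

Step 1: max([8, 13, 3, 9, 11, 20]) = 20.
Step 2: Find first index where value == 20:
  Index 0: 8 != 20
  Index 1: 13 != 20
  Index 2: 3 != 20
  Index 3: 9 != 20
  Index 4: 11 != 20
  Index 5: 20 == 20, found!
Therefore ans = 5.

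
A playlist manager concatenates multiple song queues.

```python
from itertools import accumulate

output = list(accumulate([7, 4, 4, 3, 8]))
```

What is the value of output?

Step 1: accumulate computes running sums:
  + 7 = 7
  + 4 = 11
  + 4 = 15
  + 3 = 18
  + 8 = 26
Therefore output = [7, 11, 15, 18, 26].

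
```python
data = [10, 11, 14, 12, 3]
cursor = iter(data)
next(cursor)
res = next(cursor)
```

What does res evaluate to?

Step 1: Create iterator over [10, 11, 14, 12, 3].
Step 2: next() consumes 10.
Step 3: next() returns 11.
Therefore res = 11.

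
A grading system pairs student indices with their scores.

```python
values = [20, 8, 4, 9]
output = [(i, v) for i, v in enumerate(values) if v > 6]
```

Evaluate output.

Step 1: Filter enumerate([20, 8, 4, 9]) keeping v > 6:
  (0, 20): 20 > 6, included
  (1, 8): 8 > 6, included
  (2, 4): 4 <= 6, excluded
  (3, 9): 9 > 6, included
Therefore output = [(0, 20), (1, 8), (3, 9)].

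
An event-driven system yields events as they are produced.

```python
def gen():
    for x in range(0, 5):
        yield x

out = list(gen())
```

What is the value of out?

Step 1: The generator yields each value from range(0, 5).
Step 2: list() consumes all yields: [0, 1, 2, 3, 4].
Therefore out = [0, 1, 2, 3, 4].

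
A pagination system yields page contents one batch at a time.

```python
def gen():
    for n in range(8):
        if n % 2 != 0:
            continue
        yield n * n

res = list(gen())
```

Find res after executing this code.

Step 1: Only yield n**2 when n is divisible by 2:
  n=0: 0 % 2 == 0, yield 0**2 = 0
  n=2: 2 % 2 == 0, yield 2**2 = 4
  n=4: 4 % 2 == 0, yield 4**2 = 16
  n=6: 6 % 2 == 0, yield 6**2 = 36
Therefore res = [0, 4, 16, 36].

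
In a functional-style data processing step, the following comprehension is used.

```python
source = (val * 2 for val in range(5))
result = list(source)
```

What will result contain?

Step 1: For each val in range(5), compute val*2:
  val=0: 0*2 = 0
  val=1: 1*2 = 2
  val=2: 2*2 = 4
  val=3: 3*2 = 6
  val=4: 4*2 = 8
Therefore result = [0, 2, 4, 6, 8].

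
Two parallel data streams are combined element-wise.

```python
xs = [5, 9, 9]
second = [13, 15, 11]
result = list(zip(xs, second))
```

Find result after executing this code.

Step 1: zip pairs elements at same index:
  Index 0: (5, 13)
  Index 1: (9, 15)
  Index 2: (9, 11)
Therefore result = [(5, 13), (9, 15), (9, 11)].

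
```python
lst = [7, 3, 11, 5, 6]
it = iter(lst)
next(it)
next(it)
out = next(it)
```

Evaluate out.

Step 1: Create iterator over [7, 3, 11, 5, 6].
Step 2: next() consumes 7.
Step 3: next() consumes 3.
Step 4: next() returns 11.
Therefore out = 11.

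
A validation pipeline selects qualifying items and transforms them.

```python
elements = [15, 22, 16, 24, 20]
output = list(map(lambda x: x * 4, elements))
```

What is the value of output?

Step 1: Apply lambda x: x * 4 to each element:
  15 -> 60
  22 -> 88
  16 -> 64
  24 -> 96
  20 -> 80
Therefore output = [60, 88, 64, 96, 80].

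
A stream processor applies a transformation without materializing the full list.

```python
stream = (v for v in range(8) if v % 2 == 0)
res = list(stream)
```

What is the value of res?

Step 1: Filter range(8) keeping only even values:
  v=0: even, included
  v=1: odd, excluded
  v=2: even, included
  v=3: odd, excluded
  v=4: even, included
  v=5: odd, excluded
  v=6: even, included
  v=7: odd, excluded
Therefore res = [0, 2, 4, 6].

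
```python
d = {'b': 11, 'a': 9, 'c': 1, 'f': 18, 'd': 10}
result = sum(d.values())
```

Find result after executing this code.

Step 1: d.values() = [11, 9, 1, 18, 10].
Step 2: sum = 49.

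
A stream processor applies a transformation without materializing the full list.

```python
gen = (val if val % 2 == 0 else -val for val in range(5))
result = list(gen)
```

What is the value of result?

Step 1: For each val in range(5), yield val if even, else -val:
  val=0: even, yield 0
  val=1: odd, yield -1
  val=2: even, yield 2
  val=3: odd, yield -3
  val=4: even, yield 4
Therefore result = [0, -1, 2, -3, 4].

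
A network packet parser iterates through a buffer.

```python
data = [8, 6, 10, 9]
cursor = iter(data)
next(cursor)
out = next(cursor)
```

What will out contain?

Step 1: Create iterator over [8, 6, 10, 9].
Step 2: next() consumes 8.
Step 3: next() returns 6.
Therefore out = 6.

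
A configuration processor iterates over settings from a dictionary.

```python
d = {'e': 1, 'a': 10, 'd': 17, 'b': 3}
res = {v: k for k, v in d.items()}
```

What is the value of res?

Step 1: Invert dict (swap keys and values):
  'e': 1 -> 1: 'e'
  'a': 10 -> 10: 'a'
  'd': 17 -> 17: 'd'
  'b': 3 -> 3: 'b'
Therefore res = {1: 'e', 10: 'a', 17: 'd', 3: 'b'}.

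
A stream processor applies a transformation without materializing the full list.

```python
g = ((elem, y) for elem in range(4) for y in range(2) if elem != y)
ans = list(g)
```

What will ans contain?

Step 1: Nested generator over range(4) x range(2) where elem != y:
  (0, 0): excluded (elem == y)
  (0, 1): included
  (1, 0): included
  (1, 1): excluded (elem == y)
  (2, 0): included
  (2, 1): included
  (3, 0): included
  (3, 1): included
Therefore ans = [(0, 1), (1, 0), (2, 0), (2, 1), (3, 0), (3, 1)].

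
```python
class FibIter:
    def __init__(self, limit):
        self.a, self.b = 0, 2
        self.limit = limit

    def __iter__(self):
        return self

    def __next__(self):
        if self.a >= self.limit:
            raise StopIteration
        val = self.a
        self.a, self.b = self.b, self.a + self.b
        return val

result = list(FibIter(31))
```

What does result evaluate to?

Step 1: Fibonacci-like sequence (a=0, b=2) until >= 31:
  Yield 0, then a,b = 2,2
  Yield 2, then a,b = 2,4
  Yield 2, then a,b = 4,6
  Yield 4, then a,b = 6,10
  Yield 6, then a,b = 10,16
  Yield 10, then a,b = 16,26
  Yield 16, then a,b = 26,42
  Yield 26, then a,b = 42,68
Step 2: 42 >= 31, stop.
Therefore result = [0, 2, 2, 4, 6, 10, 16, 26].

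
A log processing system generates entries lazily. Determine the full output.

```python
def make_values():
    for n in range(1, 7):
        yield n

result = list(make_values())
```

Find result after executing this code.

Step 1: The generator yields each value from range(1, 7).
Step 2: list() consumes all yields: [1, 2, 3, 4, 5, 6].
Therefore result = [1, 2, 3, 4, 5, 6].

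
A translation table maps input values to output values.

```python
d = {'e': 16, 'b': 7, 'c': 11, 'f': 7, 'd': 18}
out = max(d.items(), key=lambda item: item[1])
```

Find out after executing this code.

Step 1: Find item with maximum value:
  ('e', 16)
  ('b', 7)
  ('c', 11)
  ('f', 7)
  ('d', 18)
Step 2: Maximum value is 18 at key 'd'.
Therefore out = ('d', 18).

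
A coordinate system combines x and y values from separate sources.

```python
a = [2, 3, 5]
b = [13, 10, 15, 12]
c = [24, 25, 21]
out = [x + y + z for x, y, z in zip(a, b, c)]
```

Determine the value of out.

Step 1: zip three lists (truncates to shortest, len=3):
  2 + 13 + 24 = 39
  3 + 10 + 25 = 38
  5 + 15 + 21 = 41
Therefore out = [39, 38, 41].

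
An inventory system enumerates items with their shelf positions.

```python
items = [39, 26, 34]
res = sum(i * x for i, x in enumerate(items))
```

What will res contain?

Step 1: Compute i * x for each (i, x) in enumerate([39, 26, 34]):
  i=0, x=39: 0*39 = 0
  i=1, x=26: 1*26 = 26
  i=2, x=34: 2*34 = 68
Step 2: sum = 0 + 26 + 68 = 94.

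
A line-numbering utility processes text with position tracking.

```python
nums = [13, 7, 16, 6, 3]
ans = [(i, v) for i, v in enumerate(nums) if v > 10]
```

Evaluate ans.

Step 1: Filter enumerate([13, 7, 16, 6, 3]) keeping v > 10:
  (0, 13): 13 > 10, included
  (1, 7): 7 <= 10, excluded
  (2, 16): 16 > 10, included
  (3, 6): 6 <= 10, excluded
  (4, 3): 3 <= 10, excluded
Therefore ans = [(0, 13), (2, 16)].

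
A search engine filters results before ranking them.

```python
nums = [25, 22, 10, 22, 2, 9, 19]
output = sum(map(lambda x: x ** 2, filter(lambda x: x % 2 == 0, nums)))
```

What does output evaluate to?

Step 1: Filter even numbers from [25, 22, 10, 22, 2, 9, 19]: [22, 10, 22, 2]
Step 2: Square each: [484, 100, 484, 4]
Step 3: Sum = 1072.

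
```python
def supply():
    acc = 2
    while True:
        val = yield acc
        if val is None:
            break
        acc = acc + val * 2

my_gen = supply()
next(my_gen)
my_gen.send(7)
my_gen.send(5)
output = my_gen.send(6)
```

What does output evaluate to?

Step 1: next() -> yield acc=2.
Step 2: send(7) -> val=7, acc = 2 + 7*2 = 16, yield 16.
Step 3: send(5) -> val=5, acc = 16 + 5*2 = 26, yield 26.
Step 4: send(6) -> val=6, acc = 26 + 6*2 = 38, yield 38.
Therefore output = 38.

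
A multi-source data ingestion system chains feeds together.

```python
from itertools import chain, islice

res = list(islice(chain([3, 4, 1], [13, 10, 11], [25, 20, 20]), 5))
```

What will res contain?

Step 1: chain([3, 4, 1], [13, 10, 11], [25, 20, 20]) = [3, 4, 1, 13, 10, 11, 25, 20, 20].
Step 2: islice takes first 5 elements: [3, 4, 1, 13, 10].
Therefore res = [3, 4, 1, 13, 10].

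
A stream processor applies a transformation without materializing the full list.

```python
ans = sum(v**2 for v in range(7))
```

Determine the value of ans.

Step 1: Compute v**2 for each v in range(7):
  v=0: 0**2 = 0
  v=1: 1**2 = 1
  v=2: 2**2 = 4
  v=3: 3**2 = 9
  v=4: 4**2 = 16
  v=5: 5**2 = 25
  v=6: 6**2 = 36
Step 2: sum = 0 + 1 + 4 + 9 + 16 + 25 + 36 = 91.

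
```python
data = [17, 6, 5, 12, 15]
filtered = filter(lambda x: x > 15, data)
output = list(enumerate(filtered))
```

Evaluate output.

Step 1: Filter [17, 6, 5, 12, 15] for > 15: [17].
Step 2: enumerate re-indexes from 0: [(0, 17)].
Therefore output = [(0, 17)].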